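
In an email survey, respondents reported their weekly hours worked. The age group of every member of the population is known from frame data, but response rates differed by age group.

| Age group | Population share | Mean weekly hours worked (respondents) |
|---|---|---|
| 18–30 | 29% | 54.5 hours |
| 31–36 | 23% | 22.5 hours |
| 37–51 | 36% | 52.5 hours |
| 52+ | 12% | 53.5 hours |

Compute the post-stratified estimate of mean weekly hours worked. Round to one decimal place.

46.3

Weight each group's respondent value by its population share:
  18–30: 0.29 × 54.5 = 15.805
  31–36: 0.23 × 22.5 = 5.175
  37–51: 0.36 × 52.5 = 18.9
  52+: 0.12 × 53.5 = 6.42
Post-stratified estimate = 46.3 → 46.3.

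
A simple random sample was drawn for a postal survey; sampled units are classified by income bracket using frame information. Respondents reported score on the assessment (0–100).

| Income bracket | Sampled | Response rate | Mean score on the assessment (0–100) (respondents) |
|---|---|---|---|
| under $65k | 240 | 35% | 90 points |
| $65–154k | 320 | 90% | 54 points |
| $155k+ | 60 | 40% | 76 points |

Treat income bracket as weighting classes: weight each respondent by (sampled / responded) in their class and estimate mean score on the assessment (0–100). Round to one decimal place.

70.1

With weight = n_sampled/n_responded per class, the weighted class total is n_sampled:
  under $65k: 240 × 90 = 21,600
  $65–154k: 320 × 54 = 17,280
  $155k+: 60 × 76 = 4560
Adjusted estimate = 43,440 / 620 = 70.0645 → 70.1.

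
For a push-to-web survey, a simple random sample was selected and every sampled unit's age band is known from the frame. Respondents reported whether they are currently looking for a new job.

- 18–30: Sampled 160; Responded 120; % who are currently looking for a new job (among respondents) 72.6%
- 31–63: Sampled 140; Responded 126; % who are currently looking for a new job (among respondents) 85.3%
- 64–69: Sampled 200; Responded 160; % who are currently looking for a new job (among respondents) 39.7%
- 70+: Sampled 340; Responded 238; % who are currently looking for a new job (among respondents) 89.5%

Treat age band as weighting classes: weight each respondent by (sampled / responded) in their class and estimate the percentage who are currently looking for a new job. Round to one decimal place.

73.7%

Response rates by class: 18–30 120/160 = 75%, 31–63 126/140 = 90%, 64–69 160/200 = 80%, 70+ 238/340 = 70%.
Weighting each respondent by the inverse class response rate inflates each class back to its sampled size, so the class weight is n_sampled:
  18–30: 160 × 72.6 = 11,616
  31–63: 140 × 85.3 = 11,942
  64–69: 200 × 39.7 = 7940
  70+: 340 × 89.5 = 30,430
Adjusted estimate = 61,928 / 840 = 73.7238 → 73.7%.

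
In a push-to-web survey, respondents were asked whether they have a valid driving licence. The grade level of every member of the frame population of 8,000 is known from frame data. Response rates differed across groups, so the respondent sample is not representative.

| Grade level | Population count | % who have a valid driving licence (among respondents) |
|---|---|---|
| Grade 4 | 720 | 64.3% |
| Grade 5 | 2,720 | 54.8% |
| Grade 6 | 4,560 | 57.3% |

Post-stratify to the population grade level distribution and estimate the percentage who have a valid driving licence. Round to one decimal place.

57.1%

Post-stratification weights by population share, not respondent share:
  Grade 4: (720/8,000) × 64.3 = 5.787
  Grade 5: (2,720/8,000) × 54.8 = 18.632
  Grade 6: (4,560/8,000) × 57.3 = 32.661
Post-stratified estimate = 57.08 → 57.1%.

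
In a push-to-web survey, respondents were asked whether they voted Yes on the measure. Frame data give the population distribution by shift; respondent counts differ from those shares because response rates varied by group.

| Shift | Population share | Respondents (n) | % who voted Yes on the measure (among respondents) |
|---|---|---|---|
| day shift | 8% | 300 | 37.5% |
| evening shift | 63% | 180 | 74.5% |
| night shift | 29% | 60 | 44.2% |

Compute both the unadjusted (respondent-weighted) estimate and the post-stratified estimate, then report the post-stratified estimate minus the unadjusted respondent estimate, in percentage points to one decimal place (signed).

+12.2 percentage points

Without adjustment, the pooled respondent share is:
  (300/540)×37.5 + (180/540)×74.5 + (60/540)×44.2 = 50.5778%
Post-stratified estimate weights by population shares:
  0.08×37.5 + 0.63×74.5 + 0.29×44.2 = 62.753%
Difference = 62.753 − 50.5778 = 12.1752 pp.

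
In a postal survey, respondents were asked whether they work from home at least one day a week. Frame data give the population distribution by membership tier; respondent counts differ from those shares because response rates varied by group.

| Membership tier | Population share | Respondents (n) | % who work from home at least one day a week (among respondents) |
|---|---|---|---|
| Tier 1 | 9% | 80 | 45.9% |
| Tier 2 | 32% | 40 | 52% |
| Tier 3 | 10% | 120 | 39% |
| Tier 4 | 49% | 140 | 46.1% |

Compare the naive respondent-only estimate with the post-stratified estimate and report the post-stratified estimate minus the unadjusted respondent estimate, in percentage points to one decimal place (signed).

+2.8 percentage points

Unadjusted (pooled respondent) estimate weights by respondent counts:
  (80/380)×45.9 + (40/380)×52 + (120/380)×39 + (140/380)×46.1 = 44.4368%
Reweighting by population membership tier shares:
  0.09×45.9 + 0.32×52 + 0.1×39 + 0.49×46.1 = 47.26%
Difference = 47.26 − 44.4368 = 2.8232 pp.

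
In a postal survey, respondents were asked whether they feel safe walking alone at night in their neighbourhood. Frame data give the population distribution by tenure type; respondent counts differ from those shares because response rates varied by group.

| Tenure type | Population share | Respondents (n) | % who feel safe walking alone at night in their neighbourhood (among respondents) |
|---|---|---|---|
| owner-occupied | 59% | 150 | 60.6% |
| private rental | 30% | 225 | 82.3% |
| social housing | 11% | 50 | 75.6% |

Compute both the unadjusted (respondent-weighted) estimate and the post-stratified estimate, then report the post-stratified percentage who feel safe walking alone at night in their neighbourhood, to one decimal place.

68.8%

Naive respondent-only estimate (weights = respondent counts):
  (150/425)×60.6 + (225/425)×82.3 + (50/425)×75.6 = 73.8529%
Post-stratifying to population shares instead:
  0.59×60.6 + 0.3×82.3 + 0.11×75.6 = 68.76%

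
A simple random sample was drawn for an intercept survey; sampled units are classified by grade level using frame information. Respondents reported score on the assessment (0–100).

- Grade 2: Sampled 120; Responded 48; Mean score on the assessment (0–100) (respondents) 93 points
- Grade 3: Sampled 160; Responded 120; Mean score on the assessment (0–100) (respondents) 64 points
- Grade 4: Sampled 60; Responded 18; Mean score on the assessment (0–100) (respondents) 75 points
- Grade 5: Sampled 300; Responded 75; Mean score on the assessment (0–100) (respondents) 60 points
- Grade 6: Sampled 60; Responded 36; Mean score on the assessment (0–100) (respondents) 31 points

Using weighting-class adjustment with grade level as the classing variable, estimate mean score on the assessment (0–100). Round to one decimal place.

65.4

Response rates by class: Grade 2 48/120 = 40%, Grade 3 120/160 = 75%, Grade 4 18/60 = 30%, Grade 5 75/300 = 25%, Grade 6 36/60 = 60%.
Inverse-response-rate weighting restores each class to its sampled count, so class totals weight by n_sampled:
  Grade 2: 120 × 93 = 11,160
  Grade 3: 160 × 64 = 10,240
  Grade 4: 60 × 75 = 4500
  Grade 5: 300 × 60 = 18,000
  Grade 6: 60 × 31 = 1860
Adjusted estimate = 45,760 / 700 = 65.3714 → 65.4.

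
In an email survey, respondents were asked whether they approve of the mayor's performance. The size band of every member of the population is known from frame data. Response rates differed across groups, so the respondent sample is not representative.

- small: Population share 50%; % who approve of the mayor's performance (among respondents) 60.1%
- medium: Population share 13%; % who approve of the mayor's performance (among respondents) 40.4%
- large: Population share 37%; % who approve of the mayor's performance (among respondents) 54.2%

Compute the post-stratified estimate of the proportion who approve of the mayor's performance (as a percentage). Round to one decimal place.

55.4%

Each cell contributes population-share × respondent value:
  small: 0.5 × 60.1 = 30.05
  medium: 0.13 × 40.4 = 5.252
  large: 0.37 × 54.2 = 20.054
Post-stratified estimate = 55.356 → 55.4%.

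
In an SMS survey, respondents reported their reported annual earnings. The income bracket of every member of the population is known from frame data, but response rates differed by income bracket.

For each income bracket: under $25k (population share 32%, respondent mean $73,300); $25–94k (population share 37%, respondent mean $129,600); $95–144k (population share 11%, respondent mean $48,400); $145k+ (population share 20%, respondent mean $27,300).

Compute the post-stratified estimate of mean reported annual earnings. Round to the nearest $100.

$82,200

Weight each group's respondent value by its population share:
  under $25k: 0.32 × 73,300 = 23,456
  $25–94k: 0.37 × 129,600 = 47,952
  $95–144k: 0.11 × 48,400 = 5324
  $145k+: 0.2 × 27,300 = 5460
Post-stratified estimate = 82,192 → $82,200.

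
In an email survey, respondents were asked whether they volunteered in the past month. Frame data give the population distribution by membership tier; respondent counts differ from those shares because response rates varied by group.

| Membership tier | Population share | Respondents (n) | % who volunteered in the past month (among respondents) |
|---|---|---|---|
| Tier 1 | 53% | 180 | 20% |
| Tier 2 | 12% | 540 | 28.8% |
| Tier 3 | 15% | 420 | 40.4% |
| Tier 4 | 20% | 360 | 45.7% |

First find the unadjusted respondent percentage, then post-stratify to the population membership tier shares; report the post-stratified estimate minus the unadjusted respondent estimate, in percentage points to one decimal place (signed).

-5.8 percentage points

Naive respondent-only estimate (weights = respondent counts):
  (180/1500)×20 + (540/1500)×28.8 + (420/1500)×40.4 + (360/1500)×45.7 = 35.048%
Post-stratifying to population shares instead:
  0.53×20 + 0.12×28.8 + 0.15×40.4 + 0.2×45.7 = 29.256%
Difference = 29.256 − 35.048 = -5.792 pp.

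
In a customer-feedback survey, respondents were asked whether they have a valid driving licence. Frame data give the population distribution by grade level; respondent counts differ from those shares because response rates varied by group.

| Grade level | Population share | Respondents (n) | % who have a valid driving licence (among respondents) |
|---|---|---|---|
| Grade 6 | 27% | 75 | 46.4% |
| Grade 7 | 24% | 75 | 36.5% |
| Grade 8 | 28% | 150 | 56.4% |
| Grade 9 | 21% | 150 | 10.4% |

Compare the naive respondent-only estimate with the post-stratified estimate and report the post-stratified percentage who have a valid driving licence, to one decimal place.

39.3%

Without adjustment, the pooled respondent share is:
  (75/450)×46.4 + (75/450)×36.5 + (150/450)×56.4 + (150/450)×10.4 = 36.0833%
Post-stratifying to population shares instead:
  0.27×46.4 + 0.24×36.5 + 0.28×56.4 + 0.21×10.4 = 39.264%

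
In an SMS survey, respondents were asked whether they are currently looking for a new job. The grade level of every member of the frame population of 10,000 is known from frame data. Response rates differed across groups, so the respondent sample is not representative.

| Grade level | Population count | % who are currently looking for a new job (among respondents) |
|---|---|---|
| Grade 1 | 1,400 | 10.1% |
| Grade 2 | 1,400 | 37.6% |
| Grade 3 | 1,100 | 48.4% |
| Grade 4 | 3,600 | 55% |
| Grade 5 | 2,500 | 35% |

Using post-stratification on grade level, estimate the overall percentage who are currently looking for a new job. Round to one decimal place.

40.6%

Weight each group's respondent value by its population share:
  Grade 1: (1,400/10,000) × 10.1 = 1.414
  Grade 2: (1,400/10,000) × 37.6 = 5.264
  Grade 3: (1,100/10,000) × 48.4 = 5.324
  Grade 4: (3,600/10,000) × 55 = 19.8
  Grade 5: (2,500/10,000) × 35 = 8.75
Post-stratified estimate = 40.552 → 40.6%.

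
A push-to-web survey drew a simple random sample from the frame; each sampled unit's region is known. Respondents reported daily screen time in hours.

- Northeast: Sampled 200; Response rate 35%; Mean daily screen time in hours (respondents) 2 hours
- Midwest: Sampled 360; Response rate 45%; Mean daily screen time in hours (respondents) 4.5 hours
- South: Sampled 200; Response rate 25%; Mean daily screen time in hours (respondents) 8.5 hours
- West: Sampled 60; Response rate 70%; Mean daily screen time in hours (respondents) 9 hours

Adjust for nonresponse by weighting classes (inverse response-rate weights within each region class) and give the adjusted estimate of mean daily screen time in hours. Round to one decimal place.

5.2

Weighting each respondent by the inverse class response rate inflates each class back to its sampled size, so the class weight is n_sampled:
  Northeast: 200 × 2 = 400
  Midwest: 360 × 4.5 = 1620
  South: 200 × 8.5 = 1700
  West: 60 × 9 = 540
Adjusted estimate = 4260 / 820 = 5.19512 → 5.2.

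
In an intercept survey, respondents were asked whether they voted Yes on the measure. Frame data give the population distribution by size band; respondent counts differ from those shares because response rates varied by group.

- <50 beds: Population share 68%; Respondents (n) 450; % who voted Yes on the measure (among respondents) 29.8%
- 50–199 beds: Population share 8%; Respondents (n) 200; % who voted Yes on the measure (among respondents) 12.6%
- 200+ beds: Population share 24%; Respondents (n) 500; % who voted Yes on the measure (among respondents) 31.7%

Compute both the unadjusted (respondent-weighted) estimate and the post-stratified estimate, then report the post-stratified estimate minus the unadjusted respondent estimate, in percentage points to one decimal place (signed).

Without adjustment, the pooled respondent share is:
  (450/1150)×29.8 + (200/1150)×12.6 + (500/1150)×31.7 = 27.6348%
Post-stratified estimate weights by population shares:
  0.68×29.8 + 0.08×12.6 + 0.24×31.7 = 28.88%
Difference = 28.88 − 27.6348 = 1.2452 pp.

+1.2 percentage points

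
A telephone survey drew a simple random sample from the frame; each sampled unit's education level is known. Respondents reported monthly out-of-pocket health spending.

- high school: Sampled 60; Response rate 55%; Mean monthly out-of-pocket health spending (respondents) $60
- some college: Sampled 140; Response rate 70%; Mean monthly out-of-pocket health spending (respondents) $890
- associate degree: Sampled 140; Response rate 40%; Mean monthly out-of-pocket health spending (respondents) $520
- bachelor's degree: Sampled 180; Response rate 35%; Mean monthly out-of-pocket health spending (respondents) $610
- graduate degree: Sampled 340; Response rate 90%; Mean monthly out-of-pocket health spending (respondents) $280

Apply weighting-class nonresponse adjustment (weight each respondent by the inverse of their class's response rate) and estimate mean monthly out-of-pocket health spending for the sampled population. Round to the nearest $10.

With weight = n_sampled/n_responded per class, the weighted class total is n_sampled:
  high school: 60 × 60 = 3600
  some college: 140 × 890 = 124,600
  associate degree: 140 × 520 = 72,800
  bachelor's degree: 180 × 610 = 109,800
  graduate degree: 340 × 280 = 95,200
Adjusted estimate = 406,000 / 860 = 472.093 → $470.

$470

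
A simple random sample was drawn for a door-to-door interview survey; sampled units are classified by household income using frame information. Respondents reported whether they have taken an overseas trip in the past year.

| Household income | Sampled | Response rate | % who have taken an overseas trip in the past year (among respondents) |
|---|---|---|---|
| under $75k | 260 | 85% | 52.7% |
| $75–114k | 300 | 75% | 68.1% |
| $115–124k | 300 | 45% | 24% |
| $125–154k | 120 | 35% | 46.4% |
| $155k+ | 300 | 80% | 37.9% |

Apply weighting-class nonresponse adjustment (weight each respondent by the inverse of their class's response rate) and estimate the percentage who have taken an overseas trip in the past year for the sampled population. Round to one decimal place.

With weight = n_sampled/n_responded per class, the weighted class total is n_sampled:
  under $75k: 260 × 52.7 = 13,702
  $75–114k: 300 × 68.1 = 20,430
  $115–124k: 300 × 24 = 7200
  $125–154k: 120 × 46.4 = 5568
  $155k+: 300 × 37.9 = 11,370
Adjusted estimate = 58,270 / 1,280 = 45.5234 → 45.5%.

45.5%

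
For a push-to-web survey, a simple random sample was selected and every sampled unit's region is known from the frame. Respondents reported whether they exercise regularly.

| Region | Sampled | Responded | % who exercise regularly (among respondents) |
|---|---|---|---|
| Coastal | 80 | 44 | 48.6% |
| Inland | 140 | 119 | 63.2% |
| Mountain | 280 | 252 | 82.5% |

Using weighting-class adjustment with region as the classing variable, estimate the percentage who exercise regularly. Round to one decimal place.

Class response rates: Coastal 44/80 = 55%, Inland 119/140 = 85%, Mountain 252/280 = 90%.
Inverse-response-rate weighting restores each class to its sampled count, so class totals weight by n_sampled:
  Coastal: 80 × 48.6 = 3888
  Inland: 140 × 63.2 = 8848
  Mountain: 280 × 82.5 = 23,100
Adjusted estimate = 35,836 / 500 = 71.672 → 71.7%.

71.7%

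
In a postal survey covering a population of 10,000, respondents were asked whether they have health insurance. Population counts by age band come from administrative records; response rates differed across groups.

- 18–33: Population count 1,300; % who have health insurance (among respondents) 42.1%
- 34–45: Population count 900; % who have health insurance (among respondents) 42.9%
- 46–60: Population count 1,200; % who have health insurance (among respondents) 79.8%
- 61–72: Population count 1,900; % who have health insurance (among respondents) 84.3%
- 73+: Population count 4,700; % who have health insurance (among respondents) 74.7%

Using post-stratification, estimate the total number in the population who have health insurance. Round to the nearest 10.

7,000

Estimated count per cell = population count × respondent percentage:
  18–33: 1,300 × 42.1% = 547.3
  34–45: 900 × 42.9% = 386.1
  46–60: 1,200 × 79.8% = 957.6
  61–72: 1,900 × 84.3% = 1601.7
  73+: 4,700 × 74.7% = 3510.9
Estimated total = 7003.6 → 7,000.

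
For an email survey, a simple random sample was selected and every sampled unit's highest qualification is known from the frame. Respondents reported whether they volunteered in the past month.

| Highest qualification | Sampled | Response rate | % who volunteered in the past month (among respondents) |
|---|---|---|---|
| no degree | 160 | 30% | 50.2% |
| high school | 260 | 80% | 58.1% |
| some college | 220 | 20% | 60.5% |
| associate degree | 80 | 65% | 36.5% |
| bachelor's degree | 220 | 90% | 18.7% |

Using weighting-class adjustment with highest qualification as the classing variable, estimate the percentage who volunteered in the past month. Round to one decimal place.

Each respondent's weight = sampled/responded in their class; summing within a class gives n_sampled, so:
  no degree: 160 × 50.2 = 8032
  high school: 260 × 58.1 = 15,106
  some college: 220 × 60.5 = 13,310
  associate degree: 80 × 36.5 = 2920
  bachelor's degree: 220 × 18.7 = 4114
Adjusted estimate = 43,482 / 940 = 46.2574 → 46.3%.

46.3%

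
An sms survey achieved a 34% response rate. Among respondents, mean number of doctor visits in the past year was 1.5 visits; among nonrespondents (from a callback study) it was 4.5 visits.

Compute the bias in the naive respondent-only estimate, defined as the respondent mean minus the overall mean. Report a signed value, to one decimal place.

Nonresponse fraction = 1 − 0.34 = 0.66.
Bias = (nonresponse fraction) × (respondent mean − nonrespondent mean)
     = 0.66 × (1.5 − 4.5) = 0.66 × -3 = -1.98.

-2.0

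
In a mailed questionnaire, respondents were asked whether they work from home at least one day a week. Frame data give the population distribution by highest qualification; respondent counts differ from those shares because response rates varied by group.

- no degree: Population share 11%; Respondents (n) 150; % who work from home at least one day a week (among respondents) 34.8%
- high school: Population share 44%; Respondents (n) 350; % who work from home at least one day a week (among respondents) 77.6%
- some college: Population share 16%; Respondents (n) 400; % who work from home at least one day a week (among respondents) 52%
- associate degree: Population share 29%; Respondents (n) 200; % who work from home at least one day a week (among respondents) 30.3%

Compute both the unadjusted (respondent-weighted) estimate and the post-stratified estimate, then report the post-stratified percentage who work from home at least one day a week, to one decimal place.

Unadjusted (pooled respondent) estimate weights by respondent counts:
  (150/1100)×34.8 + (350/1100)×77.6 + (400/1100)×52 + (200/1100)×30.3 = 53.8545%
Reweighting by population highest qualification shares:
  0.11×34.8 + 0.44×77.6 + 0.16×52 + 0.29×30.3 = 55.079%

55.1%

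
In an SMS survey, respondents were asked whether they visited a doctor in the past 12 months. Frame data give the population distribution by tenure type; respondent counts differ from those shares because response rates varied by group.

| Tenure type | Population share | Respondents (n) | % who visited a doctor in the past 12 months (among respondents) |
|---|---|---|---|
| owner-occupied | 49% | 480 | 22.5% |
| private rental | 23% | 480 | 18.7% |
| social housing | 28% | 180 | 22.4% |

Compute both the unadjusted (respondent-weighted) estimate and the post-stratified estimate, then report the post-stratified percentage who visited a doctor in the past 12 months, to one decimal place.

21.6%

Unadjusted (pooled respondent) estimate weights by respondent counts:
  (480/1140)×22.5 + (480/1140)×18.7 + (180/1140)×22.4 = 20.8842%
Reweighting by population tenure type shares:
  0.49×22.5 + 0.23×18.7 + 0.28×22.4 = 21.598%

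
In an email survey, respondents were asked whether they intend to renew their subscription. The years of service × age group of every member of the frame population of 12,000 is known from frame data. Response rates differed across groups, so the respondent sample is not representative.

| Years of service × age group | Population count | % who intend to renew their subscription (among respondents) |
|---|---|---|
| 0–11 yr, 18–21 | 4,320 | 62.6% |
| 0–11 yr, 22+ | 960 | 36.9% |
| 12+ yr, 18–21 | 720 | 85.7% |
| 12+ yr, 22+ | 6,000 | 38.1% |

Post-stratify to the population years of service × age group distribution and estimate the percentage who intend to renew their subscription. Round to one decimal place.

Each cell contributes population-share × respondent value:
  0–11 yr, 18–21: (4,320/12,000) × 62.6 = 22.536
  0–11 yr, 22+: (960/12,000) × 36.9 = 2.952
  12+ yr, 18–21: (720/12,000) × 85.7 = 5.142
  12+ yr, 22+: (6,000/12,000) × 38.1 = 19.05
Post-stratified estimate = 49.68 → 49.7%.

49.7%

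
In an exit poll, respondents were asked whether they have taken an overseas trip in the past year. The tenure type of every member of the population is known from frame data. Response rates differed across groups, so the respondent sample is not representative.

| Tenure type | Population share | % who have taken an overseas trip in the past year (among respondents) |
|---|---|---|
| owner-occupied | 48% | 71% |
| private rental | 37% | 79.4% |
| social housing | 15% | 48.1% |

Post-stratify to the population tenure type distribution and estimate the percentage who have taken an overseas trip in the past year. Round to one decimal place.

Each cell contributes population-share × respondent value:
  owner-occupied: 0.48 × 71 = 34.08
  private rental: 0.37 × 79.4 = 29.378
  social housing: 0.15 × 48.1 = 7.215
Post-stratified estimate = 70.673 → 70.7%.

70.7%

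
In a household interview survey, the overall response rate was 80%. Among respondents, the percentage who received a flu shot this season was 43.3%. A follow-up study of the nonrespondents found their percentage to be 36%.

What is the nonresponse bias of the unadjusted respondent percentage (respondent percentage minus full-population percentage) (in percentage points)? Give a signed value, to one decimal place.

+1.5 percentage points

Nonresponse fraction = 1 − 0.8 = 0.2.
Bias = (nonresponse fraction) × (respondent percentage − nonrespondent percentage)
     = 0.2 × (43.3 − 36) = 0.2 × 7.3 = 1.46.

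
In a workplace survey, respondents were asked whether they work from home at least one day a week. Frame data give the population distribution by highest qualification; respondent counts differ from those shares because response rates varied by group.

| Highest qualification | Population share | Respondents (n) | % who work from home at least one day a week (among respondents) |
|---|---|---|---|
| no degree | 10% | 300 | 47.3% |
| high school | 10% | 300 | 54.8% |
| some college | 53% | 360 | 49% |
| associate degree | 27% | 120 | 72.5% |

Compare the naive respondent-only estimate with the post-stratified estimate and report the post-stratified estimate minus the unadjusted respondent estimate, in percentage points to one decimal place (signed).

+3.0 percentage points

Unadjusted (pooled respondent) estimate weights by respondent counts:
  (300/1080)×47.3 + (300/1080)×54.8 + (360/1080)×49 + (120/1080)×72.5 = 52.75%
Post-stratified estimate weights by population shares:
  0.1×47.3 + 0.1×54.8 + 0.53×49 + 0.27×72.5 = 55.755%
Difference = 55.755 − 52.75 = 3.005 pp.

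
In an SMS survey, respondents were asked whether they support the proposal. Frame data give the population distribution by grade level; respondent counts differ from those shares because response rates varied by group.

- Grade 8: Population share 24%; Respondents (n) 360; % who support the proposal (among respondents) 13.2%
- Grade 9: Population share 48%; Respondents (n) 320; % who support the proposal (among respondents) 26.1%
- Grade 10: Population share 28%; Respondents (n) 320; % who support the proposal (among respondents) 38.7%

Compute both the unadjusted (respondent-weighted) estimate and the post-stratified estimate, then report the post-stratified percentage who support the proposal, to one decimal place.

26.5%

Unadjusted (pooled respondent) estimate weights by respondent counts:
  (360/1000)×13.2 + (320/1000)×26.1 + (320/1000)×38.7 = 25.488%
Reweighting by population grade level shares:
  0.24×13.2 + 0.48×26.1 + 0.28×38.7 = 26.532%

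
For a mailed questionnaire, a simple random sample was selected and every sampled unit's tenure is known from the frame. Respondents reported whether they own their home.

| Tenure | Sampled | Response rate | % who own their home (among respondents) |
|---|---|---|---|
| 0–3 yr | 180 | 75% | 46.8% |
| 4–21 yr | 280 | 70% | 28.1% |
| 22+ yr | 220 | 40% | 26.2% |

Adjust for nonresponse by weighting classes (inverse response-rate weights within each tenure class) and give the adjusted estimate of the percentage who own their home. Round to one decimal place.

32.4%

Each respondent's weight = sampled/responded in their class; summing within a class gives n_sampled, so:
  0–3 yr: 180 × 46.8 = 8424
  4–21 yr: 280 × 28.1 = 7868
  22+ yr: 220 × 26.2 = 5764
Adjusted estimate = 22,056 / 680 = 32.4353 → 32.4%.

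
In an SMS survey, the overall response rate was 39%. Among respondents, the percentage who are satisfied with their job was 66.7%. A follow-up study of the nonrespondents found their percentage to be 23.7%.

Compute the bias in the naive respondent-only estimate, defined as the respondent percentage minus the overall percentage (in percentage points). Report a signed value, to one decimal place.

Nonresponse fraction = 1 − 0.39 = 0.61.
Bias = (nonresponse fraction) × (respondent percentage − nonrespondent percentage)
     = 0.61 × (66.7 − 23.7) = 0.61 × 43 = 26.23.

+26.2 percentage points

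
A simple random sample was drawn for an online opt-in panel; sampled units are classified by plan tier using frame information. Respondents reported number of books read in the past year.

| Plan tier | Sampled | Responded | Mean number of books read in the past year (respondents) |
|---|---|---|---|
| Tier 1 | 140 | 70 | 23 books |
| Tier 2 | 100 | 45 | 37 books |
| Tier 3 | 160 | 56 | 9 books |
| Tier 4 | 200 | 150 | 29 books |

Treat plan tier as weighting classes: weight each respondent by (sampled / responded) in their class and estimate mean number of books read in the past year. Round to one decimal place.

23.6

Response rates by class: Tier 1 70/140 = 50%, Tier 2 45/100 = 45%, Tier 3 56/160 = 35%, Tier 4 150/200 = 75%.
Each respondent's weight = sampled/responded in their class; summing within a class gives n_sampled, so:
  Tier 1: 140 × 23 = 3220
  Tier 2: 100 × 37 = 3700
  Tier 3: 160 × 9 = 1440
  Tier 4: 200 × 29 = 5800
Adjusted estimate = 14,160 / 600 = 23.6 → 23.6.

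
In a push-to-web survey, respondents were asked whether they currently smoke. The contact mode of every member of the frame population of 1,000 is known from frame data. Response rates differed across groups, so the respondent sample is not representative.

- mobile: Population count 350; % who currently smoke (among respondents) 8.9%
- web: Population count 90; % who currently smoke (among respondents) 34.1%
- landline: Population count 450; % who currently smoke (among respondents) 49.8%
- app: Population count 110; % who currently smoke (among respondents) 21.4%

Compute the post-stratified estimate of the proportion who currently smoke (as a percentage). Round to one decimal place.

Post-stratification weights by population share, not respondent share:
  mobile: (350/1,000) × 8.9 = 3.115
  web: (90/1,000) × 34.1 = 3.069
  landline: (450/1,000) × 49.8 = 22.41
  app: (110/1,000) × 21.4 = 2.354
Post-stratified estimate = 30.948 → 30.9%.

30.9%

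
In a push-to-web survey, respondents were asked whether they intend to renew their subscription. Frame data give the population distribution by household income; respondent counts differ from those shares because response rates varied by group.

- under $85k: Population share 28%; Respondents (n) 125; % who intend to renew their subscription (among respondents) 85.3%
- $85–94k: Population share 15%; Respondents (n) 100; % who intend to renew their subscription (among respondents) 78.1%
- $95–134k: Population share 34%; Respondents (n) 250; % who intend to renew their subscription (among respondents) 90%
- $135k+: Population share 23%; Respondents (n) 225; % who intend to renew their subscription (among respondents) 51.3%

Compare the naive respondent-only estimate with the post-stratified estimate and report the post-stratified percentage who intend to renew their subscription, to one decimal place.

Unadjusted (pooled respondent) estimate weights by respondent counts:
  (125/700)×85.3 + (100/700)×78.1 + (250/700)×90 + (225/700)×51.3 = 75.0214%
Post-stratifying to population shares instead:
  0.28×85.3 + 0.15×78.1 + 0.34×90 + 0.23×51.3 = 77.998%

78.0%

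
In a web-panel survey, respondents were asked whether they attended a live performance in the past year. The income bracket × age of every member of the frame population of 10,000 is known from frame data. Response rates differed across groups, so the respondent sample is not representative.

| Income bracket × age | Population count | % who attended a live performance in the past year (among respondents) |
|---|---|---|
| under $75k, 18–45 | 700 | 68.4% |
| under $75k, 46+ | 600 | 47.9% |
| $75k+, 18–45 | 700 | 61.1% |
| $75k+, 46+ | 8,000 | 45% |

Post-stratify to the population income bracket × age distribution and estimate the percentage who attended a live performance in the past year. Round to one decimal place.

Each cell contributes population-share × respondent value:
  under $75k, 18–45: (700/10,000) × 68.4 = 4.788
  under $75k, 46+: (600/10,000) × 47.9 = 2.874
  $75k+, 18–45: (700/10,000) × 61.1 = 4.277
  $75k+, 46+: (8,000/10,000) × 45 = 36
Post-stratified estimate = 47.939 → 47.9%.

47.9%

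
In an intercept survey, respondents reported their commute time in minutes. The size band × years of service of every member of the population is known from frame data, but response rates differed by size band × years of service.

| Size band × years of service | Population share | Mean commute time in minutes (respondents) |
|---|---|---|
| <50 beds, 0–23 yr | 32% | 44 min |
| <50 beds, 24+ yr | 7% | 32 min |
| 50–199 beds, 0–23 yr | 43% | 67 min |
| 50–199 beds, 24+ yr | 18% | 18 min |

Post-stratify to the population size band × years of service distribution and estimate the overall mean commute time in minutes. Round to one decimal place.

48.4

Each cell contributes population-share × respondent value:
  <50 beds, 0–23 yr: 0.32 × 44 = 14.08
  <50 beds, 24+ yr: 0.07 × 32 = 2.24
  50–199 beds, 0–23 yr: 0.43 × 67 = 28.81
  50–199 beds, 24+ yr: 0.18 × 18 = 3.24
Post-stratified estimate = 48.37 → 48.4.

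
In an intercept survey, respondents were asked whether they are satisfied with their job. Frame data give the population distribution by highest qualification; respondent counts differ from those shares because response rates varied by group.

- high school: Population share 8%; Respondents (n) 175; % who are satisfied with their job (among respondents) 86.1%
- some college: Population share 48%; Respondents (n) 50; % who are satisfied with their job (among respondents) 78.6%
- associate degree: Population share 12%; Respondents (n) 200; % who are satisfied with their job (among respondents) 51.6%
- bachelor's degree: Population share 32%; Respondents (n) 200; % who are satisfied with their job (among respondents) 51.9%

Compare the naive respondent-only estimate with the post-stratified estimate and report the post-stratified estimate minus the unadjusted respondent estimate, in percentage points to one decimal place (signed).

+3.9 percentage points

Naive respondent-only estimate (weights = respondent counts):
  (175/625)×86.1 + (50/625)×78.6 + (200/625)×51.6 + (200/625)×51.9 = 63.516%
Post-stratified estimate weights by population shares:
  0.08×86.1 + 0.48×78.6 + 0.12×51.6 + 0.32×51.9 = 67.416%
Difference = 67.416 − 63.516 = 3.9 pp.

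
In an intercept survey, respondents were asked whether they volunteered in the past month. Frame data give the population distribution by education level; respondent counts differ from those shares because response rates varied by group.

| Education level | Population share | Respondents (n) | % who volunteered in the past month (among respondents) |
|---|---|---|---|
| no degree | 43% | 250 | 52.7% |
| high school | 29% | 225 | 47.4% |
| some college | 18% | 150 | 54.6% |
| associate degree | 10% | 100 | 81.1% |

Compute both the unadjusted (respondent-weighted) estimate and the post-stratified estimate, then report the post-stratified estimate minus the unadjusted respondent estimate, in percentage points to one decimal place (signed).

-1.0 percentage points

Without adjustment, the pooled respondent share is:
  (250/725)×52.7 + (225/725)×47.4 + (150/725)×54.6 + (100/725)×81.1 = 55.3655%
Post-stratifying to population shares instead:
  0.43×52.7 + 0.29×47.4 + 0.18×54.6 + 0.1×81.1 = 54.345%
Difference = 54.345 − 55.3655 = -1.0205 pp.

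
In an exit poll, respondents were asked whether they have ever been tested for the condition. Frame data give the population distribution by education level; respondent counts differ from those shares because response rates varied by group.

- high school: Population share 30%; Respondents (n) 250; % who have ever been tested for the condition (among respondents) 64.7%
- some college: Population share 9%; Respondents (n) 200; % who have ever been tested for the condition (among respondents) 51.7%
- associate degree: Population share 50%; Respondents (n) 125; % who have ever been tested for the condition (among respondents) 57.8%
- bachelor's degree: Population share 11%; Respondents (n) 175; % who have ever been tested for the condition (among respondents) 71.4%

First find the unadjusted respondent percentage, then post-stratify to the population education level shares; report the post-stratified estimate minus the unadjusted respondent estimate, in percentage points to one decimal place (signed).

-0.8 percentage points

Naive respondent-only estimate (weights = respondent counts):
  (250/750)×64.7 + (200/750)×51.7 + (125/750)×57.8 + (175/750)×71.4 = 61.6467%
Reweighting by population education level shares:
  0.3×64.7 + 0.09×51.7 + 0.5×57.8 + 0.11×71.4 = 60.817%
Difference = 60.817 − 61.6467 = -0.8297 pp.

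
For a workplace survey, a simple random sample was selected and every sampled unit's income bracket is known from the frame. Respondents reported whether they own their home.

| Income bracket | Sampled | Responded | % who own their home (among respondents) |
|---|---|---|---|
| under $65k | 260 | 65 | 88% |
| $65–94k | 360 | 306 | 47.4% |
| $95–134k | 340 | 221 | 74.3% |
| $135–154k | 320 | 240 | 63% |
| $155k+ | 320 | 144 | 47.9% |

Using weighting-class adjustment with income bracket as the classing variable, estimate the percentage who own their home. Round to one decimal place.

Class response rates: under $65k 65/260 = 25%, $65–94k 306/360 = 85%, $95–134k 221/340 = 65%, $135–154k 240/320 = 75%, $155k+ 144/320 = 45%.
With weight = n_sampled/n_responded per class, the weighted class total is n_sampled:
  under $65k: 260 × 88 = 22,880
  $65–94k: 360 × 47.4 = 17,064
  $95–134k: 340 × 74.3 = 25,262
  $135–154k: 320 × 63 = 20,160
  $155k+: 320 × 47.9 = 15,328
Adjusted estimate = 100,694 / 1,600 = 62.9338 → 62.9%.

62.9%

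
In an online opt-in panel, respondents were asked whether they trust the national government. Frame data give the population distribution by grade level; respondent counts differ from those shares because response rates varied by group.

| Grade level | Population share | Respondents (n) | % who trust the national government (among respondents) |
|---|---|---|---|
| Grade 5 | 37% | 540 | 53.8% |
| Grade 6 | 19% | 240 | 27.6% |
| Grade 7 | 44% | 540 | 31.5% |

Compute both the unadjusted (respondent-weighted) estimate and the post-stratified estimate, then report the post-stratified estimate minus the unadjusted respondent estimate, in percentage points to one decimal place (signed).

-0.9 percentage points

Naive respondent-only estimate (weights = respondent counts):
  (540/1320)×53.8 + (240/1320)×27.6 + (540/1320)×31.5 = 39.9136%
Reweighting by population grade level shares:
  0.37×53.8 + 0.19×27.6 + 0.44×31.5 = 39.01%
Difference = 39.01 − 39.9136 = -0.9036 pp.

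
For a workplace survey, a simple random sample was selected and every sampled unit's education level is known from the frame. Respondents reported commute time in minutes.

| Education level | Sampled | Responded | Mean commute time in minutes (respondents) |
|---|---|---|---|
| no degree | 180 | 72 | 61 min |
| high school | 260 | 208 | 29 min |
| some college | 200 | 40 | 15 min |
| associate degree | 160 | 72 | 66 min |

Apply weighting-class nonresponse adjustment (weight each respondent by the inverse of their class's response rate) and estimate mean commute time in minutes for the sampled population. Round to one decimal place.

40.1

Response rates by class: no degree 72/180 = 40%, high school 208/260 = 80%, some college 40/200 = 20%, associate degree 72/160 = 45%.
Each respondent's weight = sampled/responded in their class; summing within a class gives n_sampled, so:
  no degree: 180 × 61 = 10,980
  high school: 260 × 29 = 7540
  some college: 200 × 15 = 3000
  associate degree: 160 × 66 = 10,560
Adjusted estimate = 32,080 / 800 = 40.1 → 40.1.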